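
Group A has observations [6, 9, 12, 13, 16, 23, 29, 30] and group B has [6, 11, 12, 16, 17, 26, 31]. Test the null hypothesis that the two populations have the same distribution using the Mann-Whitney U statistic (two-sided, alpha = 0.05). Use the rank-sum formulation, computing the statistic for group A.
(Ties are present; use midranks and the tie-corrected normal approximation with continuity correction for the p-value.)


Step 1: Combine and sort all 15 observations; assign midranks.
sorted (value, group): (6,X), (6,Y), (9,X), (11,Y), (12,X), (12,Y), (13,X), (16,X), (16,Y), (17,Y), (23,X), (26,Y), (29,X), (30,X), (31,Y)
ranks: 6->1.5, 6->1.5, 9->3, 11->4, 12->5.5, 12->5.5, 13->7, 16->8.5, 16->8.5, 17->10, 23->11, 26->12, 29->13, 30->14, 31->15
Step 2: Rank sum for X: R1 = 1.5 + 3 + 5.5 + 7 + 8.5 + 11 + 13 + 14 = 63.5.
Step 3: U_X = R1 - n1(n1+1)/2 = 63.5 - 8*9/2 = 63.5 - 36 = 27.5.
       U_Y = n1*n2 - U_X = 56 - 27.5 = 28.5.
Step 4: Ties are present, so use the tie-corrected normal approximation (with continuity correction) for the p-value.
Step 5: p-value = 1.000000; compare to alpha = 0.05. fail to reject H0.

U_X = 27.5, p = 1.000000, fail to reject H0 at alpha = 0.05.


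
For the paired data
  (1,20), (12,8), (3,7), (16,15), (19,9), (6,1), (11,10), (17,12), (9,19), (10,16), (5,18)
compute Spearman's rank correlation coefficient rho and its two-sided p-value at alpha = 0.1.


Step 1: Rank x and y separately (midranks; no ties here).
rank(x): 1->1, 12->8, 3->2, 16->9, 19->11, 6->4, 11->7, 17->10, 9->5, 10->6, 5->3
rank(y): 20->11, 8->3, 7->2, 15->7, 9->4, 1->1, 10->5, 12->6, 19->10, 16->8, 18->9
Step 2: d_i = R_x(i) - R_y(i); compute d_i^2.
  (1-11)^2=100, (8-3)^2=25, (2-2)^2=0, (9-7)^2=4, (11-4)^2=49, (4-1)^2=9, (7-5)^2=4, (10-6)^2=16, (5-10)^2=25, (6-8)^2=4, (3-9)^2=36
sum(d^2) = 272.
Step 3: rho = 1 - 6*272 / (11*(11^2 - 1)) = 1 - 1632/1320 = -0.236364.
Step 4: Under H0, t = rho * sqrt((n-2)/(1-rho^2)) = -0.7298 ~ t(9).
Step 5: Two-sided p-value from the t-distribution with 9 df = 0.484091.
Step 6: alpha = 0.1. fail to reject H0.

rho = -0.2364, p = 0.484091, fail to reject H0 at alpha = 0.1.


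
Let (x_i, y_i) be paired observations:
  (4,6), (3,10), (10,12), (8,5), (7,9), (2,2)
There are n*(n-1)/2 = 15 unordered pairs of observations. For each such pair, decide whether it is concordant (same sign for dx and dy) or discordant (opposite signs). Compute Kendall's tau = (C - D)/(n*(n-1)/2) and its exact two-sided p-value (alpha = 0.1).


Step 1: Enumerate the 15 unordered pairs (i,j) with i<j and classify each by sign(x_j-x_i) * sign(y_j-y_i).
  (1,2):dx=-1,dy=+4->D; (1,3):dx=+6,dy=+6->C; (1,4):dx=+4,dy=-1->D; (1,5):dx=+3,dy=+3->C
  (1,6):dx=-2,dy=-4->C; (2,3):dx=+7,dy=+2->C; (2,4):dx=+5,dy=-5->D; (2,5):dx=+4,dy=-1->D
  (2,6):dx=-1,dy=-8->C; (3,4):dx=-2,dy=-7->C; (3,5):dx=-3,dy=-3->C; (3,6):dx=-8,dy=-10->C
  (4,5):dx=-1,dy=+4->D; (4,6):dx=-6,dy=-3->C; (5,6):dx=-5,dy=-7->C
Step 2: C = 10, D = 5, total pairs = 15.
Step 3: tau = (C - D)/(n(n-1)/2) = (10 - 5)/15 = 0.333333.
Step 4: Exact two-sided p-value (enumerate n! = 720 permutations of y under H0): p = 0.469444.
Step 5: alpha = 0.1. fail to reject H0.

tau_b = 0.3333 (C=10, D=5), p = 0.469444, fail to reject H0.


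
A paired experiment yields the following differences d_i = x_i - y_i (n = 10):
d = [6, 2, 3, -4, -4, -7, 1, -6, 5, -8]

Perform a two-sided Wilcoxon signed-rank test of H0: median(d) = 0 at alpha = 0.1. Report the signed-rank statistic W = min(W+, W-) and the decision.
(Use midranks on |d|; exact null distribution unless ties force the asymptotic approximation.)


Step 1: Drop any zero differences (none here) and take |d_i|.
|d| = [6, 2, 3, 4, 4, 7, 1, 6, 5, 8]
Step 2: Midrank |d_i| (ties get averaged ranks).
ranks: |6|->7.5, |2|->2, |3|->3, |4|->4.5, |4|->4.5, |7|->9, |1|->1, |6|->7.5, |5|->6, |8|->10
Step 3: Attach original signs; sum ranks with positive sign and with negative sign.
W+ = 7.5 + 2 + 3 + 1 + 6 = 19.5
W- = 4.5 + 4.5 + 9 + 7.5 + 10 = 35.5
(Check: W+ + W- = 55 should equal n(n+1)/2 = 55.)
Step 4: Test statistic W = min(W+, W-) = 19.5.
Step 5: Ties in |d|, so use the tie-corrected normal approximation.
        E[W] = n(n+1)/4 = 10*11/4 = 27.5.
        Tie groups: |d|=4 (t=2), |d|=6 (t=2); sum(t^3 - t) = 12.
        Var[W] = n(n+1)(2n+1)/24 - sum(t^3-t)/48 = 2310/24 - 12/48 = 96.
        z = (W - E[W]) / sqrt(Var[W]) = (19.5 - 27.5) / 9.7980 = -0.8165.
        Two-sided p = 2*Phi(z) = 0.414216.
Step 6: alpha = 0.1. fail to reject H0.

W+ = 19.5, W- = 35.5, W = min = 19.5, p = 0.414216, fail to reject H0.


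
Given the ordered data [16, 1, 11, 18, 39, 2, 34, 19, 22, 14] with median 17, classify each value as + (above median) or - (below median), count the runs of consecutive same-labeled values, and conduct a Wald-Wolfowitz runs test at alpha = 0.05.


Step 1: Compute median = 17; label A = above, B = below.
Labels in order: BBBAABAAAB  (n_A = 5, n_B = 5)
Step 2: Count runs R = 5.
Step 3: Under H0 (random ordering), E[R] = 2*n_A*n_B/(n_A+n_B) + 1 = 2*5*5/10 + 1 = 6.0000.
        Var[R] = 2*n_A*n_B*(2*n_A*n_B - n_A - n_B) / ((n_A+n_B)^2 * (n_A+n_B-1)) = 2000/900 = 2.2222.
        SD[R] = 1.4907.
Step 4: Continuity-corrected z = (R + 0.5 - E[R]) / SD[R] = (5 + 0.5 - 6.0000) / 1.4907 = -0.3354.
Step 5: Two-sided p-value via normal approximation = 2*(1 - Phi(|z|)) = 0.737316.
Step 6: alpha = 0.05. fail to reject H0.

R = 5, z = -0.3354, p = 0.737316, fail to reject H0.


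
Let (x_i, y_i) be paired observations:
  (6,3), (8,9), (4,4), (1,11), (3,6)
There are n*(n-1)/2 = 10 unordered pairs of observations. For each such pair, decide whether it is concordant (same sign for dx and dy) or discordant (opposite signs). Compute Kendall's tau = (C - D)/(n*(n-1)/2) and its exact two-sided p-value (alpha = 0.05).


Step 1: Enumerate the 10 unordered pairs (i,j) with i<j and classify each by sign(x_j-x_i) * sign(y_j-y_i).
  (1,2):dx=+2,dy=+6->C; (1,3):dx=-2,dy=+1->D; (1,4):dx=-5,dy=+8->D; (1,5):dx=-3,dy=+3->D
  (2,3):dx=-4,dy=-5->C; (2,4):dx=-7,dy=+2->D; (2,5):dx=-5,dy=-3->C; (3,4):dx=-3,dy=+7->D
  (3,5):dx=-1,dy=+2->D; (4,5):dx=+2,dy=-5->D
Step 2: C = 3, D = 7, total pairs = 10.
Step 3: tau = (C - D)/(n(n-1)/2) = (3 - 7)/10 = -0.400000.
Step 4: Exact two-sided p-value (enumerate n! = 120 permutations of y under H0): p = 0.483333.
Step 5: alpha = 0.05. fail to reject H0.

tau_b = -0.4000 (C=3, D=7), p = 0.483333, fail to reject H0.


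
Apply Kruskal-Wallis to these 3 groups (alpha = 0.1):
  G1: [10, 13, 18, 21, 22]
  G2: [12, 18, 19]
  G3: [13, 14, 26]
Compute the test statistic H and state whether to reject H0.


Step 1: Combine all N = 11 observations and assign midranks.
sorted (value, group, rank): (10,G1,1), (12,G2,2), (13,G1,3.5), (13,G3,3.5), (14,G3,5), (18,G1,6.5), (18,G2,6.5), (19,G2,8), (21,G1,9), (22,G1,10), (26,G3,11)
Step 2: Sum ranks within each group.
R_1 = 30 (n_1 = 5)
R_2 = 16.5 (n_2 = 3)
R_3 = 19.5 (n_3 = 3)
Step 3: H = 12/(N(N+1)) * sum(R_i^2/n_i) - 3(N+1)
     = 12/(11*12) * (30^2/5 + 16.5^2/3 + 19.5^2/3) - 3*12
     = 0.090909 * 397.5 - 36
     = 0.136364.
Step 4: Ties present; correction factor C = 1 - 12/(11^3 - 11) = 0.990909. Corrected H = 0.136364 / 0.990909 = 0.137615.
Step 5: Under H0, H ~ chi^2(2); p-value = 0.933507.
Step 6: alpha = 0.1. fail to reject H0.

H = 0.1376, df = 2, p = 0.933507, fail to reject H0.


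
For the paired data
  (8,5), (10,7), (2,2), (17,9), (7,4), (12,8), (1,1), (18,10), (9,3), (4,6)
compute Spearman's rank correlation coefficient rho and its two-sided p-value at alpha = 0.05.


Step 1: Rank x and y separately (midranks; no ties here).
rank(x): 8->5, 10->7, 2->2, 17->9, 7->4, 12->8, 1->1, 18->10, 9->6, 4->3
rank(y): 5->5, 7->7, 2->2, 9->9, 4->4, 8->8, 1->1, 10->10, 3->3, 6->6
Step 2: d_i = R_x(i) - R_y(i); compute d_i^2.
  (5-5)^2=0, (7-7)^2=0, (2-2)^2=0, (9-9)^2=0, (4-4)^2=0, (8-8)^2=0, (1-1)^2=0, (10-10)^2=0, (6-3)^2=9, (3-6)^2=9
sum(d^2) = 18.
Step 3: rho = 1 - 6*18 / (10*(10^2 - 1)) = 1 - 108/990 = 0.890909.
Step 4: Under H0, t = rho * sqrt((n-2)/(1-rho^2)) = 5.5482 ~ t(8).
Step 5: Two-sided p-value from the t-distribution with 8 df = 0.000542.
Step 6: alpha = 0.05. reject H0.

rho = 0.8909, p = 0.000542, reject H0 at alpha = 0.05.


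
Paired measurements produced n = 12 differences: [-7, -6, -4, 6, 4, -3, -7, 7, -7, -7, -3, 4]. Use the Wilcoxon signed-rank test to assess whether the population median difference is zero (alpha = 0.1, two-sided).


Step 1: Drop any zero differences (none here) and take |d_i|.
|d| = [7, 6, 4, 6, 4, 3, 7, 7, 7, 7, 3, 4]
Step 2: Midrank |d_i| (ties get averaged ranks).
ranks: |7|->10, |6|->6.5, |4|->4, |6|->6.5, |4|->4, |3|->1.5, |7|->10, |7|->10, |7|->10, |7|->10, |3|->1.5, |4|->4
Step 3: Attach original signs; sum ranks with positive sign and with negative sign.
W+ = 6.5 + 4 + 10 + 4 = 24.5
W- = 10 + 6.5 + 4 + 1.5 + 10 + 10 + 10 + 1.5 = 53.5
(Check: W+ + W- = 78 should equal n(n+1)/2 = 78.)
Step 4: Test statistic W = min(W+, W-) = 24.5.
Step 5: Ties in |d|, so use the tie-corrected normal approximation.
        E[W] = n(n+1)/4 = 12*13/4 = 39.
        Tie groups: |d|=3 (t=2), |d|=4 (t=3), |d|=6 (t=2), |d|=7 (t=5); sum(t^3 - t) = 156.
        Var[W] = n(n+1)(2n+1)/24 - sum(t^3-t)/48 = 3900/24 - 156/48 = 159.25.
        z = (W - E[W]) / sqrt(Var[W]) = (24.5 - 39) / 12.6194 = -1.1490.
        Two-sided p = 2*Phi(z) = 0.250547.
Step 6: alpha = 0.1. fail to reject H0.

W+ = 24.5, W- = 53.5, W = min = 24.5, p = 0.250547, fail to reject H0.


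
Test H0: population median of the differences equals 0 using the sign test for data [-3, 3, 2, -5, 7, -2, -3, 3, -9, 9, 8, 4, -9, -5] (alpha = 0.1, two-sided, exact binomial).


Step 1: Discard zero differences. Original n = 14; n_eff = number of nonzero differences = 14.
Nonzero differences (with sign): -3, +3, +2, -5, +7, -2, -3, +3, -9, +9, +8, +4, -9, -5
Step 2: Count signs: positive = 7, negative = 7.
Step 3: Under H0: P(positive) = 0.5, so the number of positives S ~ Bin(14, 0.5).
Step 4: Two-sided exact p-value = sum of Bin(14,0.5) probabilities at or below the observed probability = 1.000000.
Step 5: alpha = 0.1. fail to reject H0.

n_eff = 14, pos = 7, neg = 7, p = 1.000000, fail to reject H0.


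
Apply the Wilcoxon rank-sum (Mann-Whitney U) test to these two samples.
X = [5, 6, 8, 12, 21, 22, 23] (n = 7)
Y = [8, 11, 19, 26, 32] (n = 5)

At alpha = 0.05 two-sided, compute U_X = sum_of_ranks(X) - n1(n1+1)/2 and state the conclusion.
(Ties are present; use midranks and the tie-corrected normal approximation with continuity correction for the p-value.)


Step 1: Combine and sort all 12 observations; assign midranks.
sorted (value, group): (5,X), (6,X), (8,X), (8,Y), (11,Y), (12,X), (19,Y), (21,X), (22,X), (23,X), (26,Y), (32,Y)
ranks: 5->1, 6->2, 8->3.5, 8->3.5, 11->5, 12->6, 19->7, 21->8, 22->9, 23->10, 26->11, 32->12
Step 2: Rank sum for X: R1 = 1 + 2 + 3.5 + 6 + 8 + 9 + 10 = 39.5.
Step 3: U_X = R1 - n1(n1+1)/2 = 39.5 - 7*8/2 = 39.5 - 28 = 11.5.
       U_Y = n1*n2 - U_X = 35 - 11.5 = 23.5.
Step 4: Ties are present, so use the tie-corrected normal approximation (with continuity correction) for the p-value.
Step 5: p-value = 0.370914; compare to alpha = 0.05. fail to reject H0.

U_X = 11.5, p = 0.370914, fail to reject H0 at alpha = 0.05.


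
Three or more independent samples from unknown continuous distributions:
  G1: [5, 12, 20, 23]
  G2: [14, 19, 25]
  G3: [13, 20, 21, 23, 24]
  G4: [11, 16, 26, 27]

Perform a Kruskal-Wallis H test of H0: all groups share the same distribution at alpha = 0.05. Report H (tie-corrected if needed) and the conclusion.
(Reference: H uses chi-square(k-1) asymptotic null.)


Step 1: Combine all N = 16 observations and assign midranks.
sorted (value, group, rank): (5,G1,1), (11,G4,2), (12,G1,3), (13,G3,4), (14,G2,5), (16,G4,6), (19,G2,7), (20,G1,8.5), (20,G3,8.5), (21,G3,10), (23,G1,11.5), (23,G3,11.5), (24,G3,13), (25,G2,14), (26,G4,15), (27,G4,16)
Step 2: Sum ranks within each group.
R_1 = 24 (n_1 = 4)
R_2 = 26 (n_2 = 3)
R_3 = 47 (n_3 = 5)
R_4 = 39 (n_4 = 4)
Step 3: H = 12/(N(N+1)) * sum(R_i^2/n_i) - 3(N+1)
     = 12/(16*17) * (24^2/4 + 26^2/3 + 47^2/5 + 39^2/4) - 3*17
     = 0.044118 * 1191.38 - 51
     = 1.561029.
Step 4: Ties present; correction factor C = 1 - 12/(16^3 - 16) = 0.997059. Corrected H = 1.561029 / 0.997059 = 1.565634.
Step 5: Under H0, H ~ chi^2(3); p-value = 0.667207.
Step 6: alpha = 0.05. fail to reject H0.

H = 1.5656, df = 3, p = 0.667207, fail to reject H0.


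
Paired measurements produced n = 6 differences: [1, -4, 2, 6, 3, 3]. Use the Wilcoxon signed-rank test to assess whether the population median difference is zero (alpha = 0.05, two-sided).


Step 1: Drop any zero differences (none here) and take |d_i|.
|d| = [1, 4, 2, 6, 3, 3]
Step 2: Midrank |d_i| (ties get averaged ranks).
ranks: |1|->1, |4|->5, |2|->2, |6|->6, |3|->3.5, |3|->3.5
Step 3: Attach original signs; sum ranks with positive sign and with negative sign.
W+ = 1 + 2 + 6 + 3.5 + 3.5 = 16
W- = 5 = 5
(Check: W+ + W- = 21 should equal n(n+1)/2 = 21.)
Step 4: Test statistic W = min(W+, W-) = 5.
Step 5: Ties in |d|, so use the tie-corrected normal approximation.
        E[W] = n(n+1)/4 = 6*7/4 = 10.5.
        Tie groups: |d|=3 (t=2); sum(t^3 - t) = 6.
        Var[W] = n(n+1)(2n+1)/24 - sum(t^3-t)/48 = 546/24 - 6/48 = 22.625.
        z = (W - E[W]) / sqrt(Var[W]) = (5 - 10.5) / 4.7566 = -1.1563.
        Two-sided p = 2*Phi(z) = 0.247561.
Step 6: alpha = 0.05. fail to reject H0.

W+ = 16, W- = 5, W = min = 5, p = 0.247561, fail to reject H0.


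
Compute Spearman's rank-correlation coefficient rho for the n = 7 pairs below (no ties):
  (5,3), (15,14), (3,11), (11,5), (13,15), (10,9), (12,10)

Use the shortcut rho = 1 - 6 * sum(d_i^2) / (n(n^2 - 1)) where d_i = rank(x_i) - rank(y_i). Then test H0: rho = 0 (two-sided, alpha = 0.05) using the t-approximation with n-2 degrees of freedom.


Step 1: Rank x and y separately (midranks; no ties here).
rank(x): 5->2, 15->7, 3->1, 11->4, 13->6, 10->3, 12->5
rank(y): 3->1, 14->6, 11->5, 5->2, 15->7, 9->3, 10->4
Step 2: d_i = R_x(i) - R_y(i); compute d_i^2.
  (2-1)^2=1, (7-6)^2=1, (1-5)^2=16, (4-2)^2=4, (6-7)^2=1, (3-3)^2=0, (5-4)^2=1
sum(d^2) = 24.
Step 3: rho = 1 - 6*24 / (7*(7^2 - 1)) = 1 - 144/336 = 0.571429.
Step 4: Under H0, t = rho * sqrt((n-2)/(1-rho^2)) = 1.5570 ~ t(5).
Step 5: Two-sided p-value from the t-distribution with 5 df = 0.180202.
Step 6: alpha = 0.05. fail to reject H0.

rho = 0.5714, p = 0.180202, fail to reject H0 at alpha = 0.05.


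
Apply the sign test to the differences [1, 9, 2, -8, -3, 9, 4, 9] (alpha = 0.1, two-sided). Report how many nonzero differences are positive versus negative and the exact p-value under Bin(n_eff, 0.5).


Step 1: Discard zero differences. Original n = 8; n_eff = number of nonzero differences = 8.
Nonzero differences (with sign): +1, +9, +2, -8, -3, +9, +4, +9
Step 2: Count signs: positive = 6, negative = 2.
Step 3: Under H0: P(positive) = 0.5, so the number of positives S ~ Bin(8, 0.5).
Step 4: Two-sided exact p-value = sum of Bin(8,0.5) probabilities at or below the observed probability = 0.289062.
Step 5: alpha = 0.1. fail to reject H0.

n_eff = 8, pos = 6, neg = 2, p = 0.289062, fail to reject H0.


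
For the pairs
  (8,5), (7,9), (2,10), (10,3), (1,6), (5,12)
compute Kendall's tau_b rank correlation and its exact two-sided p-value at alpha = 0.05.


Step 1: Enumerate the 15 unordered pairs (i,j) with i<j and classify each by sign(x_j-x_i) * sign(y_j-y_i).
  (1,2):dx=-1,dy=+4->D; (1,3):dx=-6,dy=+5->D; (1,4):dx=+2,dy=-2->D; (1,5):dx=-7,dy=+1->D
  (1,6):dx=-3,dy=+7->D; (2,3):dx=-5,dy=+1->D; (2,4):dx=+3,dy=-6->D; (2,5):dx=-6,dy=-3->C
  (2,6):dx=-2,dy=+3->D; (3,4):dx=+8,dy=-7->D; (3,5):dx=-1,dy=-4->C; (3,6):dx=+3,dy=+2->C
  (4,5):dx=-9,dy=+3->D; (4,6):dx=-5,dy=+9->D; (5,6):dx=+4,dy=+6->C
Step 2: C = 4, D = 11, total pairs = 15.
Step 3: tau = (C - D)/(n(n-1)/2) = (4 - 11)/15 = -0.466667.
Step 4: Exact two-sided p-value (enumerate n! = 720 permutations of y under H0): p = 0.272222.
Step 5: alpha = 0.05. fail to reject H0.

tau_b = -0.4667 (C=4, D=11), p = 0.272222, fail to reject H0.


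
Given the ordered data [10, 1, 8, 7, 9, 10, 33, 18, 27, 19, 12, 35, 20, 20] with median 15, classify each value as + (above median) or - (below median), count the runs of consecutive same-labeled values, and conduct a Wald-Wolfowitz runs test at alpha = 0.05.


Step 1: Compute median = 15; label A = above, B = below.
Labels in order: BBBBBBAAAABAAA  (n_A = 7, n_B = 7)
Step 2: Count runs R = 4.
Step 3: Under H0 (random ordering), E[R] = 2*n_A*n_B/(n_A+n_B) + 1 = 2*7*7/14 + 1 = 8.0000.
        Var[R] = 2*n_A*n_B*(2*n_A*n_B - n_A - n_B) / ((n_A+n_B)^2 * (n_A+n_B-1)) = 8232/2548 = 3.2308.
        SD[R] = 1.7974.
Step 4: Continuity-corrected z = (R + 0.5 - E[R]) / SD[R] = (4 + 0.5 - 8.0000) / 1.7974 = -1.9472.
Step 5: Two-sided p-value via normal approximation = 2*(1 - Phi(|z|)) = 0.051508.
Step 6: alpha = 0.05. fail to reject H0.

R = 4, z = -1.9472, p = 0.051508, fail to reject H0.


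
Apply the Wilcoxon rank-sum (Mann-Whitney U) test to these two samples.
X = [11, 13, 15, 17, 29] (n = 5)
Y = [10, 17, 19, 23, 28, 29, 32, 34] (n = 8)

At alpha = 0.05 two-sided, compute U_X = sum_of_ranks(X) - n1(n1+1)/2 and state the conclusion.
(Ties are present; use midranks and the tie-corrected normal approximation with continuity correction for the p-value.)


Step 1: Combine and sort all 13 observations; assign midranks.
sorted (value, group): (10,Y), (11,X), (13,X), (15,X), (17,X), (17,Y), (19,Y), (23,Y), (28,Y), (29,X), (29,Y), (32,Y), (34,Y)
ranks: 10->1, 11->2, 13->3, 15->4, 17->5.5, 17->5.5, 19->7, 23->8, 28->9, 29->10.5, 29->10.5, 32->12, 34->13
Step 2: Rank sum for X: R1 = 2 + 3 + 4 + 5.5 + 10.5 = 25.
Step 3: U_X = R1 - n1(n1+1)/2 = 25 - 5*6/2 = 25 - 15 = 10.
       U_Y = n1*n2 - U_X = 40 - 10 = 30.
Step 4: Ties are present, so use the tie-corrected normal approximation (with continuity correction) for the p-value.
Step 5: p-value = 0.163169; compare to alpha = 0.05. fail to reject H0.

U_X = 10, p = 0.163169, fail to reject H0 at alpha = 0.05.


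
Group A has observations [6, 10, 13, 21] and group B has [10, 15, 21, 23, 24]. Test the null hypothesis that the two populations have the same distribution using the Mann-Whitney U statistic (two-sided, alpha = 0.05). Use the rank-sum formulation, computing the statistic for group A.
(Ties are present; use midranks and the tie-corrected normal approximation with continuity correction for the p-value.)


Step 1: Combine and sort all 9 observations; assign midranks.
sorted (value, group): (6,X), (10,X), (10,Y), (13,X), (15,Y), (21,X), (21,Y), (23,Y), (24,Y)
ranks: 6->1, 10->2.5, 10->2.5, 13->4, 15->5, 21->6.5, 21->6.5, 23->8, 24->9
Step 2: Rank sum for X: R1 = 1 + 2.5 + 4 + 6.5 = 14.
Step 3: U_X = R1 - n1(n1+1)/2 = 14 - 4*5/2 = 14 - 10 = 4.
       U_Y = n1*n2 - U_X = 20 - 4 = 16.
Step 4: Ties are present, so use the tie-corrected normal approximation (with continuity correction) for the p-value.
Step 5: p-value = 0.174277; compare to alpha = 0.05. fail to reject H0.

U_X = 4, p = 0.174277, fail to reject H0 at alpha = 0.05.


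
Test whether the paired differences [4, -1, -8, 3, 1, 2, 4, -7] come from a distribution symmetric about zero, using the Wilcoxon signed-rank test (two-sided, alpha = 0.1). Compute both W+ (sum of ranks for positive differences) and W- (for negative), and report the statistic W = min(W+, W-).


Step 1: Drop any zero differences (none here) and take |d_i|.
|d| = [4, 1, 8, 3, 1, 2, 4, 7]
Step 2: Midrank |d_i| (ties get averaged ranks).
ranks: |4|->5.5, |1|->1.5, |8|->8, |3|->4, |1|->1.5, |2|->3, |4|->5.5, |7|->7
Step 3: Attach original signs; sum ranks with positive sign and with negative sign.
W+ = 5.5 + 4 + 1.5 + 3 + 5.5 = 19.5
W- = 1.5 + 8 + 7 = 16.5
(Check: W+ + W- = 36 should equal n(n+1)/2 = 36.)
Step 4: Test statistic W = min(W+, W-) = 16.5.
Step 5: Ties in |d|, so use the tie-corrected normal approximation.
        E[W] = n(n+1)/4 = 8*9/4 = 18.
        Tie groups: |d|=1 (t=2), |d|=4 (t=2); sum(t^3 - t) = 12.
        Var[W] = n(n+1)(2n+1)/24 - sum(t^3-t)/48 = 1224/24 - 12/48 = 50.75.
        z = (W - E[W]) / sqrt(Var[W]) = (16.5 - 18) / 7.1239 = -0.2106.
        Two-sided p = 2*Phi(z) = 0.833232.
Step 6: alpha = 0.1. fail to reject H0.

W+ = 19.5, W- = 16.5, W = min = 16.5, p = 0.833232, fail to reject H0.


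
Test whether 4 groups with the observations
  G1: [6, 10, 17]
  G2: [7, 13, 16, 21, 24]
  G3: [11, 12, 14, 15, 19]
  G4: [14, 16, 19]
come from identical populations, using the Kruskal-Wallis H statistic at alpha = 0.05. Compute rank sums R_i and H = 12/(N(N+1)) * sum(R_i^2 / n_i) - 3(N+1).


Step 1: Combine all N = 16 observations and assign midranks.
sorted (value, group, rank): (6,G1,1), (7,G2,2), (10,G1,3), (11,G3,4), (12,G3,5), (13,G2,6), (14,G3,7.5), (14,G4,7.5), (15,G3,9), (16,G2,10.5), (16,G4,10.5), (17,G1,12), (19,G3,13.5), (19,G4,13.5), (21,G2,15), (24,G2,16)
Step 2: Sum ranks within each group.
R_1 = 16 (n_1 = 3)
R_2 = 49.5 (n_2 = 5)
R_3 = 39 (n_3 = 5)
R_4 = 31.5 (n_4 = 3)
Step 3: H = 12/(N(N+1)) * sum(R_i^2/n_i) - 3(N+1)
     = 12/(16*17) * (16^2/3 + 49.5^2/5 + 39^2/5 + 31.5^2/3) - 3*17
     = 0.044118 * 1210.33 - 51
     = 2.397059.
Step 4: Ties present; correction factor C = 1 - 18/(16^3 - 16) = 0.995588. Corrected H = 2.397059 / 0.995588 = 2.407681.
Step 5: Under H0, H ~ chi^2(3); p-value = 0.492206.
Step 6: alpha = 0.05. fail to reject H0.

H = 2.4077, df = 3, p = 0.492206, fail to reject H0.


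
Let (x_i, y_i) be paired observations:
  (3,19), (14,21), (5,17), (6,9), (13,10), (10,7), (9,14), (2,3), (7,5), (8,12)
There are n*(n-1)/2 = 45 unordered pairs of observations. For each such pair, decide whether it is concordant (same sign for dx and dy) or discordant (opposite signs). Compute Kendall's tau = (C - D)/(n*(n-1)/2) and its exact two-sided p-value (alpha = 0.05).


Step 1: Enumerate the 45 unordered pairs (i,j) with i<j and classify each by sign(x_j-x_i) * sign(y_j-y_i).
  (1,2):dx=+11,dy=+2->C; (1,3):dx=+2,dy=-2->D; (1,4):dx=+3,dy=-10->D; (1,5):dx=+10,dy=-9->D
  (1,6):dx=+7,dy=-12->D; (1,7):dx=+6,dy=-5->D; (1,8):dx=-1,dy=-16->C; (1,9):dx=+4,dy=-14->D
  (1,10):dx=+5,dy=-7->D; (2,3):dx=-9,dy=-4->C; (2,4):dx=-8,dy=-12->C; (2,5):dx=-1,dy=-11->C
  (2,6):dx=-4,dy=-14->C; (2,7):dx=-5,dy=-7->C; (2,8):dx=-12,dy=-18->C; (2,9):dx=-7,dy=-16->C
  (2,10):dx=-6,dy=-9->C; (3,4):dx=+1,dy=-8->D; (3,5):dx=+8,dy=-7->D; (3,6):dx=+5,dy=-10->D
  (3,7):dx=+4,dy=-3->D; (3,8):dx=-3,dy=-14->C; (3,9):dx=+2,dy=-12->D; (3,10):dx=+3,dy=-5->D
  (4,5):dx=+7,dy=+1->C; (4,6):dx=+4,dy=-2->D; (4,7):dx=+3,dy=+5->C; (4,8):dx=-4,dy=-6->C
  (4,9):dx=+1,dy=-4->D; (4,10):dx=+2,dy=+3->C; (5,6):dx=-3,dy=-3->C; (5,7):dx=-4,dy=+4->D
  (5,8):dx=-11,dy=-7->C; (5,9):dx=-6,dy=-5->C; (5,10):dx=-5,dy=+2->D; (6,7):dx=-1,dy=+7->D
  (6,8):dx=-8,dy=-4->C; (6,9):dx=-3,dy=-2->C; (6,10):dx=-2,dy=+5->D; (7,8):dx=-7,dy=-11->C
  (7,9):dx=-2,dy=-9->C; (7,10):dx=-1,dy=-2->C; (8,9):dx=+5,dy=+2->C; (8,10):dx=+6,dy=+9->C
  (9,10):dx=+1,dy=+7->C
Step 2: C = 26, D = 19, total pairs = 45.
Step 3: tau = (C - D)/(n(n-1)/2) = (26 - 19)/45 = 0.155556.
Step 4: Exact two-sided p-value (enumerate n! = 3628800 permutations of y under H0): p = 0.600654.
Step 5: alpha = 0.05. fail to reject H0.

tau_b = 0.1556 (C=26, D=19), p = 0.600654, fail to reject H0.


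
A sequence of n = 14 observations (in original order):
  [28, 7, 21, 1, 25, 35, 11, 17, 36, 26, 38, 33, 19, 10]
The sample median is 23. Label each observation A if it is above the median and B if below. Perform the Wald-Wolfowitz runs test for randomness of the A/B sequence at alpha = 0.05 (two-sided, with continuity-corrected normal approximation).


Step 1: Compute median = 23; label A = above, B = below.
Labels in order: ABBBAABBAAAABB  (n_A = 7, n_B = 7)
Step 2: Count runs R = 6.
Step 3: Under H0 (random ordering), E[R] = 2*n_A*n_B/(n_A+n_B) + 1 = 2*7*7/14 + 1 = 8.0000.
        Var[R] = 2*n_A*n_B*(2*n_A*n_B - n_A - n_B) / ((n_A+n_B)^2 * (n_A+n_B-1)) = 8232/2548 = 3.2308.
        SD[R] = 1.7974.
Step 4: Continuity-corrected z = (R + 0.5 - E[R]) / SD[R] = (6 + 0.5 - 8.0000) / 1.7974 = -0.8345.
Step 5: Two-sided p-value via normal approximation = 2*(1 - Phi(|z|)) = 0.403986.
Step 6: alpha = 0.05. fail to reject H0.

R = 6, z = -0.8345, p = 0.403986, fail to reject H0.


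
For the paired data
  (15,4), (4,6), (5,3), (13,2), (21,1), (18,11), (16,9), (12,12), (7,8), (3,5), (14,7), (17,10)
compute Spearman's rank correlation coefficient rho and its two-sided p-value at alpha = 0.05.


Step 1: Rank x and y separately (midranks; no ties here).
rank(x): 15->8, 4->2, 5->3, 13->6, 21->12, 18->11, 16->9, 12->5, 7->4, 3->1, 14->7, 17->10
rank(y): 4->4, 6->6, 3->3, 2->2, 1->1, 11->11, 9->9, 12->12, 8->8, 5->5, 7->7, 10->10
Step 2: d_i = R_x(i) - R_y(i); compute d_i^2.
  (8-4)^2=16, (2-6)^2=16, (3-3)^2=0, (6-2)^2=16, (12-1)^2=121, (11-11)^2=0, (9-9)^2=0, (5-12)^2=49, (4-8)^2=16, (1-5)^2=16, (7-7)^2=0, (10-10)^2=0
sum(d^2) = 250.
Step 3: rho = 1 - 6*250 / (12*(12^2 - 1)) = 1 - 1500/1716 = 0.125874.
Step 4: Under H0, t = rho * sqrt((n-2)/(1-rho^2)) = 0.4012 ~ t(10).
Step 5: Two-sided p-value from the t-distribution with 10 df = 0.696683.
Step 6: alpha = 0.05. fail to reject H0.

rho = 0.1259, p = 0.696683, fail to reject H0 at alpha = 0.05.


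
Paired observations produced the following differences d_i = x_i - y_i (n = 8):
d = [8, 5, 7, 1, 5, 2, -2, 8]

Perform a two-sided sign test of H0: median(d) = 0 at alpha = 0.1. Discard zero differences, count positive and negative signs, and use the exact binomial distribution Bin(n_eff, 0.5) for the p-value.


Step 1: Discard zero differences. Original n = 8; n_eff = number of nonzero differences = 8.
Nonzero differences (with sign): +8, +5, +7, +1, +5, +2, -2, +8
Step 2: Count signs: positive = 7, negative = 1.
Step 3: Under H0: P(positive) = 0.5, so the number of positives S ~ Bin(8, 0.5).
Step 4: Two-sided exact p-value = sum of Bin(8,0.5) probabilities at or below the observed probability = 0.070312.
Step 5: alpha = 0.1. reject H0.

n_eff = 8, pos = 7, neg = 1, p = 0.070312, reject H0.


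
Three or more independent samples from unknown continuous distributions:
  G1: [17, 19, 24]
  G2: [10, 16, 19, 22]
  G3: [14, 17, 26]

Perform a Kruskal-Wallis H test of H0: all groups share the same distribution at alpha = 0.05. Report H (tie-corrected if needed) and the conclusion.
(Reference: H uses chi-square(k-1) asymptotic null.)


Step 1: Combine all N = 10 observations and assign midranks.
sorted (value, group, rank): (10,G2,1), (14,G3,2), (16,G2,3), (17,G1,4.5), (17,G3,4.5), (19,G1,6.5), (19,G2,6.5), (22,G2,8), (24,G1,9), (26,G3,10)
Step 2: Sum ranks within each group.
R_1 = 20 (n_1 = 3)
R_2 = 18.5 (n_2 = 4)
R_3 = 16.5 (n_3 = 3)
Step 3: H = 12/(N(N+1)) * sum(R_i^2/n_i) - 3(N+1)
     = 12/(10*11) * (20^2/3 + 18.5^2/4 + 16.5^2/3) - 3*11
     = 0.109091 * 309.646 - 33
     = 0.779545.
Step 4: Ties present; correction factor C = 1 - 12/(10^3 - 10) = 0.987879. Corrected H = 0.779545 / 0.987879 = 0.789110.
Step 5: Under H0, H ~ chi^2(2); p-value = 0.673980.
Step 6: alpha = 0.05. fail to reject H0.

H = 0.7891, df = 2, p = 0.673980, fail to reject H0.


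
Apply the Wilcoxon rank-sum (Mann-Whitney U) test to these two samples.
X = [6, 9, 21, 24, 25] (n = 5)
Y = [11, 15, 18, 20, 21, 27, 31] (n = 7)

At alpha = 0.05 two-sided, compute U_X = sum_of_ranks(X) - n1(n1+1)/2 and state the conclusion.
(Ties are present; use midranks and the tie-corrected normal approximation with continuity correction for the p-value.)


Step 1: Combine and sort all 12 observations; assign midranks.
sorted (value, group): (6,X), (9,X), (11,Y), (15,Y), (18,Y), (20,Y), (21,X), (21,Y), (24,X), (25,X), (27,Y), (31,Y)
ranks: 6->1, 9->2, 11->3, 15->4, 18->5, 20->6, 21->7.5, 21->7.5, 24->9, 25->10, 27->11, 31->12
Step 2: Rank sum for X: R1 = 1 + 2 + 7.5 + 9 + 10 = 29.5.
Step 3: U_X = R1 - n1(n1+1)/2 = 29.5 - 5*6/2 = 29.5 - 15 = 14.5.
       U_Y = n1*n2 - U_X = 35 - 14.5 = 20.5.
Step 4: Ties are present, so use the tie-corrected normal approximation (with continuity correction) for the p-value.
Step 5: p-value = 0.684221; compare to alpha = 0.05. fail to reject H0.

U_X = 14.5, p = 0.684221, fail to reject H0 at alpha = 0.05.


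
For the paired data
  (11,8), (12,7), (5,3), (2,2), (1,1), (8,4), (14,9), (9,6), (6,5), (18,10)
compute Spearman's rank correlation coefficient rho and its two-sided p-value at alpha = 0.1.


Step 1: Rank x and y separately (midranks; no ties here).
rank(x): 11->7, 12->8, 5->3, 2->2, 1->1, 8->5, 14->9, 9->6, 6->4, 18->10
rank(y): 8->8, 7->7, 3->3, 2->2, 1->1, 4->4, 9->9, 6->6, 5->5, 10->10
Step 2: d_i = R_x(i) - R_y(i); compute d_i^2.
  (7-8)^2=1, (8-7)^2=1, (3-3)^2=0, (2-2)^2=0, (1-1)^2=0, (5-4)^2=1, (9-9)^2=0, (6-6)^2=0, (4-5)^2=1, (10-10)^2=0
sum(d^2) = 4.
Step 3: rho = 1 - 6*4 / (10*(10^2 - 1)) = 1 - 24/990 = 0.975758.
Step 4: Under H0, t = rho * sqrt((n-2)/(1-rho^2)) = 12.6105 ~ t(8).
Step 5: Two-sided p-value from the t-distribution with 8 df = 0.000001.
Step 6: alpha = 0.1. reject H0.

rho = 0.9758, p = 0.000001, reject H0 at alpha = 0.1.


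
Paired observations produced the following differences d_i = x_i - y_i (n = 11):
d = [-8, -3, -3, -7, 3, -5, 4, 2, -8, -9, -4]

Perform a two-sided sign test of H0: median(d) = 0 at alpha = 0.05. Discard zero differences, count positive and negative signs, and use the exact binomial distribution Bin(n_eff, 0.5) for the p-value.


Step 1: Discard zero differences. Original n = 11; n_eff = number of nonzero differences = 11.
Nonzero differences (with sign): -8, -3, -3, -7, +3, -5, +4, +2, -8, -9, -4
Step 2: Count signs: positive = 3, negative = 8.
Step 3: Under H0: P(positive) = 0.5, so the number of positives S ~ Bin(11, 0.5).
Step 4: Two-sided exact p-value = sum of Bin(11,0.5) probabilities at or below the observed probability = 0.226562.
Step 5: alpha = 0.05. fail to reject H0.

n_eff = 11, pos = 3, neg = 8, p = 0.226562, fail to reject H0.


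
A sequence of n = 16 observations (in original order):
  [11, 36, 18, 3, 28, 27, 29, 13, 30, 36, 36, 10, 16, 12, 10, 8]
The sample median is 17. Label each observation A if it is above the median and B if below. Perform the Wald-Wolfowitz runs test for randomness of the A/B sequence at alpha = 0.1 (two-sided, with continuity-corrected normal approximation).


Step 1: Compute median = 17; label A = above, B = below.
Labels in order: BAABAAABAAABBBBB  (n_A = 8, n_B = 8)
Step 2: Count runs R = 7.
Step 3: Under H0 (random ordering), E[R] = 2*n_A*n_B/(n_A+n_B) + 1 = 2*8*8/16 + 1 = 9.0000.
        Var[R] = 2*n_A*n_B*(2*n_A*n_B - n_A - n_B) / ((n_A+n_B)^2 * (n_A+n_B-1)) = 14336/3840 = 3.7333.
        SD[R] = 1.9322.
Step 4: Continuity-corrected z = (R + 0.5 - E[R]) / SD[R] = (7 + 0.5 - 9.0000) / 1.9322 = -0.7763.
Step 5: Two-sided p-value via normal approximation = 2*(1 - Phi(|z|)) = 0.437558.
Step 6: alpha = 0.1. fail to reject H0.

R = 7, z = -0.7763, p = 0.437558, fail to reject H0.


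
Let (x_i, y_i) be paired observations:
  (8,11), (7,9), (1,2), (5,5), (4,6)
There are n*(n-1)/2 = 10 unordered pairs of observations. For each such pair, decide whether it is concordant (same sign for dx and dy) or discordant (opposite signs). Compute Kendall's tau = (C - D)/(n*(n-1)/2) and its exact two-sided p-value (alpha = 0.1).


Step 1: Enumerate the 10 unordered pairs (i,j) with i<j and classify each by sign(x_j-x_i) * sign(y_j-y_i).
  (1,2):dx=-1,dy=-2->C; (1,3):dx=-7,dy=-9->C; (1,4):dx=-3,dy=-6->C; (1,5):dx=-4,dy=-5->C
  (2,3):dx=-6,dy=-7->C; (2,4):dx=-2,dy=-4->C; (2,5):dx=-3,dy=-3->C; (3,4):dx=+4,dy=+3->C
  (3,5):dx=+3,dy=+4->C; (4,5):dx=-1,dy=+1->D
Step 2: C = 9, D = 1, total pairs = 10.
Step 3: tau = (C - D)/(n(n-1)/2) = (9 - 1)/10 = 0.800000.
Step 4: Exact two-sided p-value (enumerate n! = 120 permutations of y under H0): p = 0.083333.
Step 5: alpha = 0.1. reject H0.

tau_b = 0.8000 (C=9, D=1), p = 0.083333, reject H0.


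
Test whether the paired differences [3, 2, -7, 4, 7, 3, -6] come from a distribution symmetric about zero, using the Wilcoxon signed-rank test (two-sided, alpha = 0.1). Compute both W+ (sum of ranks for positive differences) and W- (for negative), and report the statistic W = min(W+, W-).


Step 1: Drop any zero differences (none here) and take |d_i|.
|d| = [3, 2, 7, 4, 7, 3, 6]
Step 2: Midrank |d_i| (ties get averaged ranks).
ranks: |3|->2.5, |2|->1, |7|->6.5, |4|->4, |7|->6.5, |3|->2.5, |6|->5
Step 3: Attach original signs; sum ranks with positive sign and with negative sign.
W+ = 2.5 + 1 + 4 + 6.5 + 2.5 = 16.5
W- = 6.5 + 5 = 11.5
(Check: W+ + W- = 28 should equal n(n+1)/2 = 28.)
Step 4: Test statistic W = min(W+, W-) = 11.5.
Step 5: Ties in |d|, so use the tie-corrected normal approximation.
        E[W] = n(n+1)/4 = 7*8/4 = 14.
        Tie groups: |d|=3 (t=2), |d|=7 (t=2); sum(t^3 - t) = 12.
        Var[W] = n(n+1)(2n+1)/24 - sum(t^3-t)/48 = 840/24 - 12/48 = 34.75.
        z = (W - E[W]) / sqrt(Var[W]) = (11.5 - 14) / 5.8949 = -0.4241.
        Two-sided p = 2*Phi(z) = 0.671497.
Step 6: alpha = 0.1. fail to reject H0.

W+ = 16.5, W- = 11.5, W = min = 11.5, p = 0.671497, fail to reject H0.


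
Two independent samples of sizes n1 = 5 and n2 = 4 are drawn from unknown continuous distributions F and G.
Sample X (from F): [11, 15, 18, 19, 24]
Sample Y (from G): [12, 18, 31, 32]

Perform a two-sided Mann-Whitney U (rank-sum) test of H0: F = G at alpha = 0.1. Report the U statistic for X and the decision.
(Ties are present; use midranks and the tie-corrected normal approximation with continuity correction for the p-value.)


Step 1: Combine and sort all 9 observations; assign midranks.
sorted (value, group): (11,X), (12,Y), (15,X), (18,X), (18,Y), (19,X), (24,X), (31,Y), (32,Y)
ranks: 11->1, 12->2, 15->3, 18->4.5, 18->4.5, 19->6, 24->7, 31->8, 32->9
Step 2: Rank sum for X: R1 = 1 + 3 + 4.5 + 6 + 7 = 21.5.
Step 3: U_X = R1 - n1(n1+1)/2 = 21.5 - 5*6/2 = 21.5 - 15 = 6.5.
       U_Y = n1*n2 - U_X = 20 - 6.5 = 13.5.
Step 4: Ties are present, so use the tie-corrected normal approximation (with continuity correction) for the p-value.
Step 5: p-value = 0.460558; compare to alpha = 0.1. fail to reject H0.

U_X = 6.5, p = 0.460558, fail to reject H0 at alpha = 0.1.


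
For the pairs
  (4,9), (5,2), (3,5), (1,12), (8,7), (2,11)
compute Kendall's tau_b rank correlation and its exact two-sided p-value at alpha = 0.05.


Step 1: Enumerate the 15 unordered pairs (i,j) with i<j and classify each by sign(x_j-x_i) * sign(y_j-y_i).
  (1,2):dx=+1,dy=-7->D; (1,3):dx=-1,dy=-4->C; (1,4):dx=-3,dy=+3->D; (1,5):dx=+4,dy=-2->D
  (1,6):dx=-2,dy=+2->D; (2,3):dx=-2,dy=+3->D; (2,4):dx=-4,dy=+10->D; (2,5):dx=+3,dy=+5->C
  (2,6):dx=-3,dy=+9->D; (3,4):dx=-2,dy=+7->D; (3,5):dx=+5,dy=+2->C; (3,6):dx=-1,dy=+6->D
  (4,5):dx=+7,dy=-5->D; (4,6):dx=+1,dy=-1->D; (5,6):dx=-6,dy=+4->D
Step 2: C = 3, D = 12, total pairs = 15.
Step 3: tau = (C - D)/(n(n-1)/2) = (3 - 12)/15 = -0.600000.
Step 4: Exact two-sided p-value (enumerate n! = 720 permutations of y under H0): p = 0.136111.
Step 5: alpha = 0.05. fail to reject H0.

tau_b = -0.6000 (C=3, D=12), p = 0.136111, fail to reject H0.


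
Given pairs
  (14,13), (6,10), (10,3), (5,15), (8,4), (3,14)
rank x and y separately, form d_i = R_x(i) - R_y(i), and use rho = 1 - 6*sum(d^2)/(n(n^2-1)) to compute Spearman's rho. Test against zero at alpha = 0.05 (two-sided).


Step 1: Rank x and y separately (midranks; no ties here).
rank(x): 14->6, 6->3, 10->5, 5->2, 8->4, 3->1
rank(y): 13->4, 10->3, 3->1, 15->6, 4->2, 14->5
Step 2: d_i = R_x(i) - R_y(i); compute d_i^2.
  (6-4)^2=4, (3-3)^2=0, (5-1)^2=16, (2-6)^2=16, (4-2)^2=4, (1-5)^2=16
sum(d^2) = 56.
Step 3: rho = 1 - 6*56 / (6*(6^2 - 1)) = 1 - 336/210 = -0.600000.
Step 4: Under H0, t = rho * sqrt((n-2)/(1-rho^2)) = -1.5000 ~ t(4).
Step 5: Two-sided p-value from the t-distribution with 4 df = 0.208000.
Step 6: alpha = 0.05. fail to reject H0.

rho = -0.6000, p = 0.208000, fail to reject H0 at alpha = 0.05.


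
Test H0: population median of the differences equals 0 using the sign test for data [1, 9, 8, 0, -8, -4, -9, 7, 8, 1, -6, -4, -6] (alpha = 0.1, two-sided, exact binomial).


Step 1: Discard zero differences. Original n = 13; n_eff = number of nonzero differences = 12.
Nonzero differences (with sign): +1, +9, +8, -8, -4, -9, +7, +8, +1, -6, -4, -6
Step 2: Count signs: positive = 6, negative = 6.
Step 3: Under H0: P(positive) = 0.5, so the number of positives S ~ Bin(12, 0.5).
Step 4: Two-sided exact p-value = sum of Bin(12,0.5) probabilities at or below the observed probability = 1.000000.
Step 5: alpha = 0.1. fail to reject H0.

n_eff = 12, pos = 6, neg = 6, p = 1.000000, fail to reject H0.


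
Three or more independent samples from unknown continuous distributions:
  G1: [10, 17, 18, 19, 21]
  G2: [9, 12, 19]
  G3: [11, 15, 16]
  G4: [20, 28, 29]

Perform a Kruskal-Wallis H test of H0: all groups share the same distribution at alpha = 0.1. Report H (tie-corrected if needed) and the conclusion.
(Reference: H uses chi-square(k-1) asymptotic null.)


Step 1: Combine all N = 14 observations and assign midranks.
sorted (value, group, rank): (9,G2,1), (10,G1,2), (11,G3,3), (12,G2,4), (15,G3,5), (16,G3,6), (17,G1,7), (18,G1,8), (19,G1,9.5), (19,G2,9.5), (20,G4,11), (21,G1,12), (28,G4,13), (29,G4,14)
Step 2: Sum ranks within each group.
R_1 = 38.5 (n_1 = 5)
R_2 = 14.5 (n_2 = 3)
R_3 = 14 (n_3 = 3)
R_4 = 38 (n_4 = 3)
Step 3: H = 12/(N(N+1)) * sum(R_i^2/n_i) - 3(N+1)
     = 12/(14*15) * (38.5^2/5 + 14.5^2/3 + 14^2/3 + 38^2/3) - 3*15
     = 0.057143 * 913.2 - 45
     = 7.182857.
Step 4: Ties present; correction factor C = 1 - 6/(14^3 - 14) = 0.997802. Corrected H = 7.182857 / 0.997802 = 7.198678.
Step 5: Under H0, H ~ chi^2(3); p-value = 0.065828.
Step 6: alpha = 0.1. reject H0.

H = 7.1987, df = 3, p = 0.065828, reject H0.


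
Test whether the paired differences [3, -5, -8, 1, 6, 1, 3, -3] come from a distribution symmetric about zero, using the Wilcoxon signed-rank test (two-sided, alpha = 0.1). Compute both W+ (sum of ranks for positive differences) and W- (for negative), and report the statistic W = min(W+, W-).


Step 1: Drop any zero differences (none here) and take |d_i|.
|d| = [3, 5, 8, 1, 6, 1, 3, 3]
Step 2: Midrank |d_i| (ties get averaged ranks).
ranks: |3|->4, |5|->6, |8|->8, |1|->1.5, |6|->7, |1|->1.5, |3|->4, |3|->4
Step 3: Attach original signs; sum ranks with positive sign and with negative sign.
W+ = 4 + 1.5 + 7 + 1.5 + 4 = 18
W- = 6 + 8 + 4 = 18
(Check: W+ + W- = 36 should equal n(n+1)/2 = 36.)
Step 4: Test statistic W = min(W+, W-) = 18.
Step 5: Ties in |d|, so use the tie-corrected normal approximation.
        E[W] = n(n+1)/4 = 8*9/4 = 18.
        Tie groups: |d|=1 (t=2), |d|=3 (t=3); sum(t^3 - t) = 30.
        Var[W] = n(n+1)(2n+1)/24 - sum(t^3-t)/48 = 1224/24 - 30/48 = 50.375.
        z = (W - E[W]) / sqrt(Var[W]) = (18 - 18) / 7.0975 = 0.0000.
        Two-sided p = 2*Phi(z) = 1.000000.
Step 6: alpha = 0.1. fail to reject H0.

W+ = 18, W- = 18, W = min = 18, p = 1.000000, fail to reject H0.


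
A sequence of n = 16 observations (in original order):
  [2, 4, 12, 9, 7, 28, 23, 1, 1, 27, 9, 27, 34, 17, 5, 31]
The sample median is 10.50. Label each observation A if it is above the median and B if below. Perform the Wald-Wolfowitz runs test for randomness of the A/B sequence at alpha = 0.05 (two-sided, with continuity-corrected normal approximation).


Step 1: Compute median = 10.50; label A = above, B = below.
Labels in order: BBABBAABBABAAABA  (n_A = 8, n_B = 8)
Step 2: Count runs R = 10.
Step 3: Under H0 (random ordering), E[R] = 2*n_A*n_B/(n_A+n_B) + 1 = 2*8*8/16 + 1 = 9.0000.
        Var[R] = 2*n_A*n_B*(2*n_A*n_B - n_A - n_B) / ((n_A+n_B)^2 * (n_A+n_B-1)) = 14336/3840 = 3.7333.
        SD[R] = 1.9322.
Step 4: Continuity-corrected z = (R - 0.5 - E[R]) / SD[R] = (10 - 0.5 - 9.0000) / 1.9322 = 0.2588.
Step 5: Two-sided p-value via normal approximation = 2*(1 - Phi(|z|)) = 0.795809.
Step 6: alpha = 0.05. fail to reject H0.

R = 10, z = 0.2588, p = 0.795809, fail to reject H0.


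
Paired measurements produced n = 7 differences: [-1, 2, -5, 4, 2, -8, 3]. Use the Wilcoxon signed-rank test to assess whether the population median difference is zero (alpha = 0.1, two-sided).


Step 1: Drop any zero differences (none here) and take |d_i|.
|d| = [1, 2, 5, 4, 2, 8, 3]
Step 2: Midrank |d_i| (ties get averaged ranks).
ranks: |1|->1, |2|->2.5, |5|->6, |4|->5, |2|->2.5, |8|->7, |3|->4
Step 3: Attach original signs; sum ranks with positive sign and with negative sign.
W+ = 2.5 + 5 + 2.5 + 4 = 14
W- = 1 + 6 + 7 = 14
(Check: W+ + W- = 28 should equal n(n+1)/2 = 28.)
Step 4: Test statistic W = min(W+, W-) = 14.
Step 5: Ties in |d|, so use the tie-corrected normal approximation.
        E[W] = n(n+1)/4 = 7*8/4 = 14.
        Tie groups: |d|=2 (t=2); sum(t^3 - t) = 6.
        Var[W] = n(n+1)(2n+1)/24 - sum(t^3-t)/48 = 840/24 - 6/48 = 34.875.
        z = (W - E[W]) / sqrt(Var[W]) = (14 - 14) / 5.9055 = 0.0000.
        Two-sided p = 2*Phi(z) = 1.000000.
Step 6: alpha = 0.1. fail to reject H0.

W+ = 14, W- = 14, W = min = 14, p = 1.000000, fail to reject H0.
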